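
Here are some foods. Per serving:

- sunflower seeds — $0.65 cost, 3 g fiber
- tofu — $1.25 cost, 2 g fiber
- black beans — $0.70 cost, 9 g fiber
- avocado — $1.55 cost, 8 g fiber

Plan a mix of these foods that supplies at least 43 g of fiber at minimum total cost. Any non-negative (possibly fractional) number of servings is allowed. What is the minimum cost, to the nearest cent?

Cost per g of fiber: black beans $0.0778, avocado $0.1938, sunflower seeds $0.2167, tofu $0.6250.
With no serving limits, use only black beans: 43 g / 9 g = 4.778 servings × $0.70 = $3.34.

$3.34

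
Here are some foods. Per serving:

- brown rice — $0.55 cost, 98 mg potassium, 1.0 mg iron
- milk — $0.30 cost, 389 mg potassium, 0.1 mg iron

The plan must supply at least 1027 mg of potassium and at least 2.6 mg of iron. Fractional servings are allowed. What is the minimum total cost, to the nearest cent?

$1.93

brown rice only: max(1027/98, 2.6/1.0) = 10.48 servings → $5.76.
milk only: max(1027/389, 2.6/0.1) = 26 servings → $7.80.
brown rice + milk with both tight: 2.396 servings and 2.036 servings → $1.93.
The minimum over all feasible corners is $1.93.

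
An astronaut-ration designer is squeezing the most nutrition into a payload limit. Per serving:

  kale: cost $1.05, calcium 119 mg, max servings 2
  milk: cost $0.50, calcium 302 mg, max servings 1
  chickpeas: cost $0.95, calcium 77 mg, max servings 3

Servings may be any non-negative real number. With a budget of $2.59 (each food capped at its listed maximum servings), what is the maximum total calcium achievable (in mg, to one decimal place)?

538.9 mg

Calcium per dollar: milk 604, kale 113.3, chickpeas 81.05.
Take 1 serving of milk: spends $0.50, +302.0 mg calcium (running total 302.0 mg).
Take 1.99 servings of kale: spends $2.09, +236.9 mg calcium (running total 538.9 mg).
Greedy by best ratio exhausts the cost allowance optimally: 538.9 mg.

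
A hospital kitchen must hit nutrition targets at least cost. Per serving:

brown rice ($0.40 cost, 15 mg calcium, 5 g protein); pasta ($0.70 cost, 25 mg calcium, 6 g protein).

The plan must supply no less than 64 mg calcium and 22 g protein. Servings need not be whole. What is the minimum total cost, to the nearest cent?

An LP optimum is at a vertex; with two nutrient constraints at most two foods are used. Check each candidate.
brown rice only: max(64/15, 22/5) = 4.4 servings → $1.76.
pasta only: max(64/25, 22/6) = 3.667 servings → $2.57.
brown rice + pasta: intersection lies outside the first quadrant.
So the least-cost plan costs $1.76.

$1.76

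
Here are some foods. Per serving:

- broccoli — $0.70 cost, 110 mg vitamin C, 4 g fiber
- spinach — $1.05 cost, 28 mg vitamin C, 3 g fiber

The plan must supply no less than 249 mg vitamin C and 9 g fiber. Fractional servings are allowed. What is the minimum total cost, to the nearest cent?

$1.58

For a min-cost LP with two ≥-constraints, a basic feasible solution has at most two positive variables.
broccoli only: max(249/110, 9/4) = 2.264 servings → $1.58.
spinach only: max(249/28, 9/3) = 8.893 servings → $9.34.
broccoli + spinach: the both-tight solution has a negative serving — not a feasible corner.
So the least-cost plan costs $1.58.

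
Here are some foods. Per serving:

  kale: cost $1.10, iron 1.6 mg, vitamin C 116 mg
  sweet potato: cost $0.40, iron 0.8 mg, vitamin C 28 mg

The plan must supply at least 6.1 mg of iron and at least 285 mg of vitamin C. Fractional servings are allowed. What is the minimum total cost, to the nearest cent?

Two binding constraints pin down two serving amounts, so the optimal mix uses at most two foods. The candidates are each food alone (scaled to the tighter of iron/vitamin C) and each pair with both constraints tight.
kale only: max(6.1/1.6, 285/116) = 3.812 servings → $4.19.
sweet potato only: max(6.1/0.8, 285/28) = 10.18 servings → $4.07.
kale + sweet potato with both tight: 1.192 servings and 5.242 servings → $3.41.
Cheapest feasible corner: $3.41.

$3.41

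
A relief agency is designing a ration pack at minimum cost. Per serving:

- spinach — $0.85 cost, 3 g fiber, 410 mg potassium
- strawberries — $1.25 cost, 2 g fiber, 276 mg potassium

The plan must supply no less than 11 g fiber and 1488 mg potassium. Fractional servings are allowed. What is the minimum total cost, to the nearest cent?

Minimising a linear cost over {fiber ≥ 11, potassium ≥ 1488, servings ≥ 0} — the optimum is at a vertex, using one or two foods.
spinach only: max(11/3, 1488/410) = 3.667 servings → $3.12.
strawberries only: max(11/2, 1488/276) = 5.5 servings → $6.88.
spinach + strawberries: the both-tight solution has a negative serving — not a feasible corner.
The minimum over all feasible corners is $3.12.

$3.12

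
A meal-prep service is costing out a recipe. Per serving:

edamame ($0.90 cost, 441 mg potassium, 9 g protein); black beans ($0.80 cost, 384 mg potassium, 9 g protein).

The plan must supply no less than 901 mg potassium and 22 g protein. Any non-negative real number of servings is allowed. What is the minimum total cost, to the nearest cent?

$1.96

For a min-cost LP with two ≥-constraints, a basic feasible solution has at most two positive variables.
edamame only: max(901/441, 22/9) = 2.444 servings → $2.20.
black beans only: max(901/384, 22/9) = 2.444 servings → $1.96.
edamame + black beans with both targets exact would need a negative amount; discard.
The minimum over all feasible corners is $1.96.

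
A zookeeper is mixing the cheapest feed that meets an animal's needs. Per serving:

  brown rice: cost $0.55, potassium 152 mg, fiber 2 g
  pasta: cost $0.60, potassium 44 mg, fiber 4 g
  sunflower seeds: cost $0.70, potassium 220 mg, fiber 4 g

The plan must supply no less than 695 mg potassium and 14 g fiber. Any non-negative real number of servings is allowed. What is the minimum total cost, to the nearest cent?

This is a tiny linear program; its minimum lies at a vertex of the feasible set. List the vertices and price them.
brown rice only: max(695/152, 14/2) = 7 servings → $3.85.
pasta only: max(695/44, 14/4) = 15.8 servings → $9.48.
sunflower seeds only: max(695/220, 14/4) = 3.5 servings → $2.45.
brown rice + pasta with both tight: 4.162 servings and 1.419 servings → $3.14.
brown rice + sunflower seeds: the both-tight solution has a negative serving — not a feasible corner.
pasta + sunflower seeds with both tight: 0.4261 servings and 3.074 servings → $2.41.
The minimum over all feasible corners is $2.41.

$2.41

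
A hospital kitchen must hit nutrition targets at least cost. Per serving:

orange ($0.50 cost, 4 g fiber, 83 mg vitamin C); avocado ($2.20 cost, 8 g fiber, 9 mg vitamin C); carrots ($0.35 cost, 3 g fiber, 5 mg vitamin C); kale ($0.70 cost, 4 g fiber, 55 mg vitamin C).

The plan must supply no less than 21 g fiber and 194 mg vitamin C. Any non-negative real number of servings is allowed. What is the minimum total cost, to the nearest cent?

$2.52

This is a tiny linear program; its minimum lies at a vertex of the feasible set. List the vertices and price them.
orange only: max(21/4, 194/83) = 5.25 servings → $2.62.
avocado only: max(21/8, 194/9) = 21.56 servings → $47.42.
carrots only: max(21/3, 194/5) = 38.8 servings → $13.58.
kale only: max(21/4, 194/55) = 5.25 servings → $3.67.
orange + avocado with both tight: 2.17 servings and 1.54 servings → $4.47.
orange + carrots with both tight: 2.083 servings and 4.223 servings → $2.52.
orange + kale: intersection lies outside the first quadrant.
avocado + carrots: intersection lies outside the first quadrant.
avocado + kale with both tight: 0.9381 servings and 3.374 servings → $4.43.
carrots + kale with both tight: 2.614 servings and 3.29 servings → $3.22.
The minimum over all feasible corners is $2.52.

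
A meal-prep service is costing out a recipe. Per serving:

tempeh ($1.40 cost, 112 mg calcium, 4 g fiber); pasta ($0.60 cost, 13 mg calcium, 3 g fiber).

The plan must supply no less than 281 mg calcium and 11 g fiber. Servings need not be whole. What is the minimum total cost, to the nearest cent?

$3.68

Two binding constraints pin down two serving amounts, so the optimal mix uses at most two foods. The candidates are each food alone (scaled to the tighter of calcium/fiber) and each pair with both constraints tight.
tempeh only: max(281/112, 11/4) = 2.75 servings → $3.85.
pasta only: max(281/13, 11/3) = 21.62 servings → $12.97.
tempeh + pasta with both tight: 2.465 servings and 0.3803 servings → $3.68.
Cheapest feasible corner: $3.68.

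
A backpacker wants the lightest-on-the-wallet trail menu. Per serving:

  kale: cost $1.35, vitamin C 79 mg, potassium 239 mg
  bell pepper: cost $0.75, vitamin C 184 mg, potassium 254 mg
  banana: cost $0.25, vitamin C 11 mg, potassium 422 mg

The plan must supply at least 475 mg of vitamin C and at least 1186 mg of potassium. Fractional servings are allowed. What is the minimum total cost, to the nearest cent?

$2.20

Check every corner: each single food scaled to meet both minima, and each pair solved so both constraints bind.
kale only: max(475/79, 1186/239) = 6.013 servings → $8.12.
bell pepper only: max(475/184, 1186/254) = 4.669 servings → $3.50.
banana only: max(475/11, 1186/422) = 43.18 servings → $10.80.
kale + bell pepper with both tight: 4.081 servings and 0.8294 servings → $6.13.
kale + banana: intersection lies outside the first quadrant.
bell pepper + banana with both tight: 2.504 servings and 1.304 servings → $2.20.
Cheapest feasible corner: $2.20.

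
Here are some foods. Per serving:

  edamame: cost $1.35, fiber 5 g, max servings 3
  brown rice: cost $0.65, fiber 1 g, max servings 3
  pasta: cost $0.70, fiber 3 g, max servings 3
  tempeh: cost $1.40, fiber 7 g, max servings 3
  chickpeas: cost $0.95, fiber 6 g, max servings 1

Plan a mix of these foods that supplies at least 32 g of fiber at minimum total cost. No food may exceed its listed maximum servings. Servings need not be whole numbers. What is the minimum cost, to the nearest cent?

Cost per g of fiber: chickpeas $0.1583, tempeh $0.2000, pasta $0.2333, edamame $0.2700, brown rice $0.6500.
Take 1 serving of chickpeas: +6.0 g fiber for $0.95 (total $0.95, still need 26.0 g).
Take 3 servings of tempeh: +21.0 g fiber for $4.20 (total $5.15, still need 5.0 g).
Take 1.667 servings of pasta: +5.0 g fiber for $1.17 (total $6.32, still need 0.0 g).
Filling from the cheapest source first is optimal under one linear minimum: $6.32.

$6.32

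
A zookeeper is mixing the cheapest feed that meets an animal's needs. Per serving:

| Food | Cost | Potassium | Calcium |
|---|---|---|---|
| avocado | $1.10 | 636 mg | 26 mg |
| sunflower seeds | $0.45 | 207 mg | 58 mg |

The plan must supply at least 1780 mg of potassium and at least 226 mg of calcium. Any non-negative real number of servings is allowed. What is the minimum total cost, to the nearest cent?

$3.36

avocado only: max(1780/636, 226/26) = 8.692 servings → $9.56.
sunflower seeds only: max(1780/207, 226/58) = 8.599 servings → $3.87.
avocado + sunflower seeds with both tight: 1.792 servings and 3.093 servings → $3.36.
The minimum over all feasible corners is $3.36.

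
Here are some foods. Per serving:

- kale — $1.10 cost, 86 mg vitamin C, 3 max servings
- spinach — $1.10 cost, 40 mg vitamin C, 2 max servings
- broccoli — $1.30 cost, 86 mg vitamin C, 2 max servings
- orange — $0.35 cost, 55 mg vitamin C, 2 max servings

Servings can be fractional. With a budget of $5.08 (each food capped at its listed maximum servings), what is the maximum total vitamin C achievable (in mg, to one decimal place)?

439.4 mg

Vitamin C per dollar: orange 157.1, kale 78.18, broccoli 66.15, spinach 36.36.
Take 2 servings of orange: spends $0.70, +110.0 mg vitamin C (running total 110.0 mg).
Take 3 servings of kale: spends $3.30, +258.0 mg vitamin C (running total 368.0 mg).
Take 0.8308 servings of broccoli: spends $1.08, +71.4 mg vitamin C (running total 439.4 mg).
Greedy by best ratio exhausts the cost allowance optimally: 439.4 mg.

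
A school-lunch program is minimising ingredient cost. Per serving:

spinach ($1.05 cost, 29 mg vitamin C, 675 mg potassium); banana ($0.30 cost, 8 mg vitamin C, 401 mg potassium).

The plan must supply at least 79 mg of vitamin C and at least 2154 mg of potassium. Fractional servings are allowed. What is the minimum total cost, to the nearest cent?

With two linear requirements the optimum uses one or two foods; enumerate the corners.
spinach only: max(79/29, 2154/675) = 3.191 servings → $3.35.
banana only: max(79/8, 2154/401) = 9.875 servings → $2.96.
spinach + banana with both tight: 2.319 servings and 1.467 servings → $2.88.
Cheapest feasible corner: $2.88.

$2.88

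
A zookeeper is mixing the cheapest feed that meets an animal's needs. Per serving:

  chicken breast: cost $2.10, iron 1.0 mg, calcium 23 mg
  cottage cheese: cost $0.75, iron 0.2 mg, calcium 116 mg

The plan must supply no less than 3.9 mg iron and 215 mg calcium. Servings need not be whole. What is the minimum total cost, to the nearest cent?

A basic optimal solution has at most two foods positive. Try each food alone and each pair with both targets met exactly.
chicken breast only: max(3.9/1.0, 215/23) = 9.348 servings → $19.63.
cottage cheese only: max(3.9/0.2, 215/116) = 19.5 servings → $14.62.
chicken breast + cottage cheese with both tight: 3.675 servings and 1.125 servings → $8.56.
So the least-cost plan costs $8.56.

$8.56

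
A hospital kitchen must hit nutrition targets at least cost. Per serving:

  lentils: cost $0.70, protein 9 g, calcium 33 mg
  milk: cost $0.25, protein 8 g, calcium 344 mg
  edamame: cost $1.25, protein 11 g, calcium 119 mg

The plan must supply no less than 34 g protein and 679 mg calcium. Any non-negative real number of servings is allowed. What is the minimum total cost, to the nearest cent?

lentils only: max(34/9, 679/33) = 20.58 servings → $14.40.
milk only: max(34/8, 679/344) = 4.25 servings → $1.06.
edamame only: max(34/11, 679/119) = 5.706 servings → $7.13.
lentils + milk with both tight: 2.212 servings and 1.762 servings → $1.99.
lentils + edamame with both targets exact would need a negative amount; discard.
milk + edamame with both tight: 1.209 servings and 2.212 servings → $3.07.
So the least-cost plan costs $1.06.

$1.06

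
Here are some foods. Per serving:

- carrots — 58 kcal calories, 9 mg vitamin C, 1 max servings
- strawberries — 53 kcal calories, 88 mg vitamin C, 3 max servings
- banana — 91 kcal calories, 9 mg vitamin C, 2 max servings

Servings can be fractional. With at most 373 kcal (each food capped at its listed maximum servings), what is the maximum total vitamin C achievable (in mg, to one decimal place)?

Vitamin C per kcal: strawberries 1.66, carrots 0.1552, banana 0.0989.
Take 3 servings of strawberries: uses 159 kcal, +264.0 mg vitamin C (running total 264.0 mg).
Take 1 serving of carrots: uses 58 kcal, +9.0 mg vitamin C (running total 273.0 mg).
Take 1.714 servings of banana: uses 156 kcal, +15.4 mg vitamin C (running total 288.4 mg).
Filling greedily by vitamin C-per-kcal is optimal for one linear limit, giving 288.4 mg.

288.4 mg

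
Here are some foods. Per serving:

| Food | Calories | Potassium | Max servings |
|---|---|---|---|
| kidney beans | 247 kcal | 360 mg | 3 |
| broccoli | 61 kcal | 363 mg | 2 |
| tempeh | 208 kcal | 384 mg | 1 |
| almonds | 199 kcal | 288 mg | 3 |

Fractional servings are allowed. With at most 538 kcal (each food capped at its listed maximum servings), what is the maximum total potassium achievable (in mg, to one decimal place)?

1413.2 mg

Potassium per kcal: broccoli 5.951, tempeh 1.846, kidney beans 1.457, almonds 1.447.
Take 2 servings of broccoli: uses 122 kcal, +726.0 mg potassium (running total 726.0 mg).
Take 1 serving of tempeh: uses 208 kcal, +384.0 mg potassium (running total 1110.0 mg).
Take 0.8421 servings of kidney beans: uses 208 kcal, +303.2 mg potassium (running total 1413.2 mg).
Filling greedily by potassium-per-kcal is optimal for one linear limit, giving 1413.2 mg.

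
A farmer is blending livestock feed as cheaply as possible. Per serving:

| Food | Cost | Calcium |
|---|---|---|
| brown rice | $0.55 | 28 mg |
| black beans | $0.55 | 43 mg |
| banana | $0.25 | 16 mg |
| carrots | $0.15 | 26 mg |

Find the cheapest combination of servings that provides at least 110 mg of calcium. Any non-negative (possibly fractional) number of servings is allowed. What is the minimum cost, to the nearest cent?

Cost per mg of calcium: carrots $0.0058, black beans $0.0128, banana $0.0156, brown rice $0.0196.
With no serving limits, use only carrots: 110 mg / 26 mg = 4.231 servings × $0.15 = $0.63.

$0.63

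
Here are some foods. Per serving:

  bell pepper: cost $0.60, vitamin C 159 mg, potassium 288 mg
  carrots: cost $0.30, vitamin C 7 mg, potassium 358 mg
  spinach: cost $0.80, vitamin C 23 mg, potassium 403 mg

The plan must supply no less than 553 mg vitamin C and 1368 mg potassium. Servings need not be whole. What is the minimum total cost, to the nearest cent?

$2.38

An LP optimum is at a vertex; with two nutrient constraints at most two foods are used. Check each candidate.
bell pepper only: max(553/159, 1368/288) = 4.75 servings → $2.85.
carrots only: max(553/7, 1368/358) = 79 servings → $23.70.
spinach only: max(553/23, 1368/403) = 24.04 servings → $19.23.
bell pepper + carrots with both tight: 3.431 servings and 1.061 servings → $2.38.
bell pepper + spinach with both tight: 3.331 servings and 1.014 servings → $2.81.
carrots + spinach with both targets exact would need a negative amount; discard.
So the least-cost plan costs $2.38.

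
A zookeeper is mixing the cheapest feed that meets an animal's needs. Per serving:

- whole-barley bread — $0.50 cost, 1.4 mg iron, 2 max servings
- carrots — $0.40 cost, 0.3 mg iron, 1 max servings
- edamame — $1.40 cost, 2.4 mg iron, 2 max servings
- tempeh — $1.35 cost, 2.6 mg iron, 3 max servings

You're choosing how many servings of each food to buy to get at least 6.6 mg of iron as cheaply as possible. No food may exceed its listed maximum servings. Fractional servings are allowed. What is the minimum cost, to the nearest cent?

$2.97

Cost per mg of iron: whole-barley bread $0.3571, tempeh $0.5192, edamame $0.5833, carrots $1.3333.
Take 2 servings of whole-barley bread: +2.8 mg iron for $1.00 (total $1.00, still need 3.8 mg).
Take 1.462 servings of tempeh: +3.8 mg iron for $1.97 (total $2.97, still need 0.0 mg).
Greedy by cheapest-per-mg is optimal for a single linear constraint, so the minimum cost is $2.97.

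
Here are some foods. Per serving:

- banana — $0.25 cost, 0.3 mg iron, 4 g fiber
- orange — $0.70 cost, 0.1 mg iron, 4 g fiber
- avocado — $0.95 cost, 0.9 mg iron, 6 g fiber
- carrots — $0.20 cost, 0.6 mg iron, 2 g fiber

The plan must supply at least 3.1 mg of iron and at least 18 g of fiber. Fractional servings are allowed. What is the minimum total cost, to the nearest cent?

$1.42

Two binding constraints pin down two serving amounts, so the optimal mix uses at most two foods. The candidates are each food alone (scaled to the tighter of iron/fiber) and each pair with both constraints tight.
banana only: max(3.1/0.3, 18/4) = 10.33 servings → $2.58.
orange only: max(3.1/0.1, 18/4) = 31 servings → $21.70.
avocado only: max(3.1/0.9, 18/6) = 3.444 servings → $3.27.
carrots only: max(3.1/0.6, 18/2) = 9 servings → $1.80.
banana + orange: intersection lies outside the first quadrant.
banana + avocado: the both-tight solution has a negative serving — not a feasible corner.
banana + carrots with both tight: 2.556 servings and 3.889 servings → $1.42.
orange + avocado: the both-tight solution has a negative serving — not a feasible corner.
orange + carrots with both tight: 2.091 servings and 4.818 servings → $2.43.
avocado + carrots with both tight: 2.556 servings and 1.333 servings → $2.69.
So the least-cost plan costs $1.42.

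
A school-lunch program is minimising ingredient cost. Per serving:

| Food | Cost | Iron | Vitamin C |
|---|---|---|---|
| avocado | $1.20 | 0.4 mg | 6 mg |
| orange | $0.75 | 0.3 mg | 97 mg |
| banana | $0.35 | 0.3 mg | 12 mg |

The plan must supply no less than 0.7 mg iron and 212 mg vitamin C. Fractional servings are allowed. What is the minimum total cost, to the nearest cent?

An LP optimum is at a vertex; with two nutrient constraints at most two foods are used. Check each candidate.
avocado only: max(0.7/0.4, 212/6) = 35.33 servings → $42.40.
orange only: max(0.7/0.3, 212/97) = 2.333 servings → $1.75.
banana only: max(0.7/0.3, 212/12) = 17.67 servings → $6.18.
avocado + orange with both tight: 0.1162 servings and 2.178 servings → $1.77.
avocado + banana with both targets exact would need a negative amount; discard.
orange + banana with both tight: 2.165 servings and 0.1686 servings → $1.68.
Cheapest feasible corner: $1.68.

$1.68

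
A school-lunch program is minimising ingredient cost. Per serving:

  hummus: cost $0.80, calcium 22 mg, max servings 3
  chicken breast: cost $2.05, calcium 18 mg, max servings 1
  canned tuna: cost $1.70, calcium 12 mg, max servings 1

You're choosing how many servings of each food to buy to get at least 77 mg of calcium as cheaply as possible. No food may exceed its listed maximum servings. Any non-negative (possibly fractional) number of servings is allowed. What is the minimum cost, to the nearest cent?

Cost per mg of calcium: hummus $0.0364, chicken breast $0.1139, canned tuna $0.1417.
Take 3 servings of hummus: +66.0 mg calcium for $2.40 (total $2.40, still need 11.0 mg).
Take 0.6111 servings of chicken breast: +11.0 mg calcium for $1.25 (total $3.65, still need 0.0 mg).
Filling from the cheapest source first is optimal under one linear minimum: $3.65.

$3.65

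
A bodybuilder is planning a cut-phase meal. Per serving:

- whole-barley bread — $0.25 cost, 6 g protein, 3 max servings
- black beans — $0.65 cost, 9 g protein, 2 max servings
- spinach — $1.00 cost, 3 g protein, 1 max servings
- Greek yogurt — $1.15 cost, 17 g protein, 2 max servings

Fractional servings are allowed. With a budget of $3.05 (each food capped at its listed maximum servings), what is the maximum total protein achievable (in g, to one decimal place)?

52.0 g

Protein per dollar: whole-barley bread 24, Greek yogurt 14.78, black beans 13.85, spinach 3.
Take 3 servings of whole-barley bread: spends $0.75, +18.0 g protein (running total 18.0 g).
Take 2 servings of Greek yogurt: spends $2.30, +34.0 g protein (running total 52.0 g).
Filling greedily by protein-per-dollar is optimal for one linear limit, giving 52.0 g.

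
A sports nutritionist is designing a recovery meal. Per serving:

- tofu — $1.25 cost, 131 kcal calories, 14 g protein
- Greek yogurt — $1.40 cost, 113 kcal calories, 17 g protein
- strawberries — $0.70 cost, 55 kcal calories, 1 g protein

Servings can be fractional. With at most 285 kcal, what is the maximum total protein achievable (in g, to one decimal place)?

Protein per kcal: Greek yogurt 0.1504, tofu 0.1069, strawberries 0.01818.
With no serving limits, spend the whole calories allowance on Greek yogurt: 285 kcal / 113 kcal × 17 g = 42.9 g.

42.9 g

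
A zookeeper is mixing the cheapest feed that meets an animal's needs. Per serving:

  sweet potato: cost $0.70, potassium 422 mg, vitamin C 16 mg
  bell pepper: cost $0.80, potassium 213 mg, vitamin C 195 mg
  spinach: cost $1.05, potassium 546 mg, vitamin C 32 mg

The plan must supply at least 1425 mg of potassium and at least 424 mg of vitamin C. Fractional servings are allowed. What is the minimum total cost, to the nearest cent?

$3.25

The cheapest plan sits at a corner of the feasible region — with two constraints it uses at most two foods.
sweet potato only: max(1425/422, 424/16) = 26.5 servings → $18.55.
bell pepper only: max(1425/213, 424/195) = 6.69 servings → $5.35.
spinach only: max(1425/546, 424/32) = 13.25 servings → $13.91.
sweet potato + bell pepper with both tight: 2.378 servings and 1.979 servings → $3.25.
sweet potato + spinach with both targets exact would need a negative amount; discard.
bell pepper + spinach with both tight: 1.865 servings and 1.882 servings → $3.47.
So the least-cost plan costs $3.25.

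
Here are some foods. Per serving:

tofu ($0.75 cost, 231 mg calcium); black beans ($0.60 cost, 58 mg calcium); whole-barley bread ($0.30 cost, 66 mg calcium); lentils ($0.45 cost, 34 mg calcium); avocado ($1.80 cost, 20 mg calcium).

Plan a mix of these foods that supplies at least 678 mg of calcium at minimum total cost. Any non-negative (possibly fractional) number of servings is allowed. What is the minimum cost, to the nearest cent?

$2.20

Cost per mg of calcium: tofu $0.0032, whole-barley bread $0.0045, black beans $0.0103, lentils $0.0132, avocado $0.0900.
With no serving limits, use only tofu: 678 mg / 231 mg = 2.935 servings × $0.75 = $2.20.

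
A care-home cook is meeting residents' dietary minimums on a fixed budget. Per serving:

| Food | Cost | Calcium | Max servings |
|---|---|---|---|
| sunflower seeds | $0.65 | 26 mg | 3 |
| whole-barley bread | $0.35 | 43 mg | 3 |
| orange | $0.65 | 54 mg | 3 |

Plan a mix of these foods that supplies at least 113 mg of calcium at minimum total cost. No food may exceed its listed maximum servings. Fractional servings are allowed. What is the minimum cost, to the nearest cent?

Cost per mg of calcium: whole-barley bread $0.0081, orange $0.0120, sunflower seeds $0.0250.
Take 2.628 servings of whole-barley bread: +113.0 mg calcium for $0.92 (total $0.92, still need 0.0 mg).
Greedy by cheapest-per-mg is optimal for a single linear constraint, so the minimum cost is $0.92.

$0.92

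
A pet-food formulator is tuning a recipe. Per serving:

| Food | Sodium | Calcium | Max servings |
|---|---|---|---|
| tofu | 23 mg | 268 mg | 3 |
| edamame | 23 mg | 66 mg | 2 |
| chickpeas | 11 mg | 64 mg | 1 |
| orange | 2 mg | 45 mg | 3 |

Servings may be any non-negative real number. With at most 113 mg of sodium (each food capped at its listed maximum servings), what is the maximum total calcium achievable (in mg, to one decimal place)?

1080.5 mg

Calcium per mg sodium: orange 22.5, tofu 11.65, chickpeas 5.818, edamame 2.87.
Take 3 servings of orange: uses 6 mg sodium, +135.0 mg calcium (running total 135.0 mg).
Take 3 servings of tofu: uses 69 mg sodium, +804.0 mg calcium (running total 939.0 mg).
Take 1 serving of chickpeas: uses 11 mg sodium, +64.0 mg calcium (running total 1003.0 mg).
Take 1.174 servings of edamame: uses 27 mg sodium, +77.5 mg calcium (running total 1080.5 mg).
Greedy by best ratio exhausts the sodium allowance optimally: 1080.5 mg.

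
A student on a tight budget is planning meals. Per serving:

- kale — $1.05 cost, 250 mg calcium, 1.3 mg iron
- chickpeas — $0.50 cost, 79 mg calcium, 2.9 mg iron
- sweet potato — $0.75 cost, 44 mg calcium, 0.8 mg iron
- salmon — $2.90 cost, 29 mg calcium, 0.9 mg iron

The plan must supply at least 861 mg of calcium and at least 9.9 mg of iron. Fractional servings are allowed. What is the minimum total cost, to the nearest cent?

$3.98

An LP optimum is at a vertex; with two nutrient constraints at most two foods are used. Check each candidate.
kale only: max(861/250, 9.9/1.3) = 7.615 servings → $8.00.
chickpeas only: max(861/79, 9.9/2.9) = 10.9 servings → $5.45.
sweet potato only: max(861/44, 9.9/0.8) = 19.57 servings → $14.68.
salmon only: max(861/29, 9.9/0.9) = 29.69 servings → $86.10.
kale + chickpeas with both tight: 2.756 servings and 2.179 servings → $3.98.
kale + sweet potato with both tight: 1.773 servings and 9.494 servings → $8.98.
kale + salmon with both tight: 2.604 servings and 7.238 servings → $23.73.
chickpeas + sweet potato: the both-tight solution has a negative serving — not a feasible corner.
chickpeas + salmon with both targets exact would need a negative amount; discard.
sweet potato + salmon with both targets exact would need a negative amount; discard.
So the least-cost plan costs $3.98.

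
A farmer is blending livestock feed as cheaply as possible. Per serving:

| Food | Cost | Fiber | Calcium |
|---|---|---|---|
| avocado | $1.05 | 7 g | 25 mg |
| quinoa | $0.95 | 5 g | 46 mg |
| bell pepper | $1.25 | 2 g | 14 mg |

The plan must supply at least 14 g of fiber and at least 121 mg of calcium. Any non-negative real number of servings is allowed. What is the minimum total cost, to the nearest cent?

Two binding constraints pin down two serving amounts, so the optimal mix uses at most two foods. The candidates are each food alone (scaled to the tighter of fiber/calcium) and each pair with both constraints tight.
avocado only: max(14/7, 121/25) = 4.84 servings → $5.08.
quinoa only: max(14/5, 121/46) = 2.8 servings → $2.66.
bell pepper only: max(14/2, 121/14) = 8.643 servings → $10.80.
avocado + quinoa with both tight: 0.198 servings and 2.523 servings → $2.60.
avocado + bell pepper with both targets exact would need a negative amount; discard.
quinoa + bell pepper with both tight: 2.091 servings and 1.773 servings → $4.20.
Cheapest feasible corner: $2.60.

$2.60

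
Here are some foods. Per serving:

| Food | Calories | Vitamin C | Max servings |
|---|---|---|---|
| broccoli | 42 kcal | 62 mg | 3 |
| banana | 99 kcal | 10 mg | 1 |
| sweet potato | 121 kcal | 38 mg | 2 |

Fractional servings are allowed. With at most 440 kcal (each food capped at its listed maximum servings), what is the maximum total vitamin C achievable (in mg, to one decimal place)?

269.3 mg

Vitamin C per kcal: broccoli 1.476, sweet potato 0.314, banana 0.101.
Take 3 servings of broccoli: uses 126 kcal, +186.0 mg vitamin C (running total 186.0 mg).
Take 2 servings of sweet potato: uses 242 kcal, +76.0 mg vitamin C (running total 262.0 mg).
Take 0.7273 servings of banana: uses 72 kcal, +7.3 mg vitamin C (running total 269.3 mg).
Filling greedily by vitamin C-per-kcal is optimal for one linear limit, giving 269.3 mg.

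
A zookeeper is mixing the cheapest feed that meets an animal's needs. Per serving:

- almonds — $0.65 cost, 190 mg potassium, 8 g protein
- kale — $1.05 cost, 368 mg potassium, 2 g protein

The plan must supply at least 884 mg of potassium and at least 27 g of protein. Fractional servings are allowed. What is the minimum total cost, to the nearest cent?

Compare the cost at each extreme point of the feasible region.
almonds only: max(884/190, 27/8) = 4.653 servings → $3.02.
kale only: max(884/368, 27/2) = 13.5 servings → $14.18.
almonds + kale with both tight: 3.186 servings and 0.7574 servings → $2.87.
Cheapest feasible corner: $2.87.

$2.87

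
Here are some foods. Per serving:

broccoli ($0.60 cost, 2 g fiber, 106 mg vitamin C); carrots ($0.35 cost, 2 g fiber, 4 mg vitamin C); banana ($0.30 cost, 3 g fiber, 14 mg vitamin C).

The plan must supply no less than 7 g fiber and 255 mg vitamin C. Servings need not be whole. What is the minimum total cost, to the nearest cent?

$1.62

With two linear requirements the optimum uses one or two foods; enumerate the corners.
broccoli only: max(7/2, 255/106) = 3.5 servings → $2.10.
carrots only: max(7/2, 255/4) = 63.75 servings → $22.31.
banana only: max(7/3, 255/14) = 18.21 servings → $5.46.
broccoli + carrots with both tight: 2.363 servings and 1.137 servings → $1.82.
broccoli + banana with both tight: 2.3 servings and 0.8 servings → $1.62.
carrots + banana: the both-tight solution has a negative serving — not a feasible corner.
The minimum over all feasible corners is $1.62.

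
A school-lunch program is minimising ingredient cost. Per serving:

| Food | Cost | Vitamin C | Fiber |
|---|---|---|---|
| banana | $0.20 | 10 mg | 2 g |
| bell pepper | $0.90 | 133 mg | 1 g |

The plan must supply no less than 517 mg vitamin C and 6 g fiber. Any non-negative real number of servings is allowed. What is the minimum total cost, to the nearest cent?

banana only: max(517/10, 6/2) = 51.7 servings → $10.34.
bell pepper only: max(517/133, 6/1) = 6 servings → $5.40.
banana + bell pepper with both tight: 1.098 servings and 3.805 servings → $3.64.
So the least-cost plan costs $3.64.

$3.64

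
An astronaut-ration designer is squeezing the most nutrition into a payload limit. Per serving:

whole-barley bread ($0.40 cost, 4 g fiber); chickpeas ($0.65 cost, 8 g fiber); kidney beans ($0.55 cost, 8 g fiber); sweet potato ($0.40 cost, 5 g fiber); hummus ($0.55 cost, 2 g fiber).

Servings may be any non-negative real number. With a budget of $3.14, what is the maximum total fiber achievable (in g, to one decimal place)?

Fiber per dollar: kidney beans 14.55, sweet potato 12.5, chickpeas 12.31, whole-barley bread 10, hummus 3.636.
With no serving limits, spend the whole cost allowance on kidney beans: $3.14 / $0.55 × 8 g = 45.7 g.

45.7 g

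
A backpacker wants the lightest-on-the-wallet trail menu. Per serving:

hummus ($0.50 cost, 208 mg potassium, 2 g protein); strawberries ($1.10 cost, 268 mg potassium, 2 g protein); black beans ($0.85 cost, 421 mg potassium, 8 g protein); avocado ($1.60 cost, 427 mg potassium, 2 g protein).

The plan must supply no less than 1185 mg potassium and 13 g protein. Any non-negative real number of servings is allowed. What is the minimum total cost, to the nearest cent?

This is a tiny linear program; its minimum lies at a vertex of the feasible set. List the vertices and price them.
hummus only: max(1185/208, 13/2) = 6.5 servings → $3.25.
strawberries only: max(1185/268, 13/2) = 6.5 servings → $7.15.
black beans only: max(1185/421, 13/8) = 2.815 servings → $2.39.
avocado only: max(1185/427, 13/2) = 6.5 servings → $10.40.
hummus + strawberries: intersection lies outside the first quadrant.
hummus + black beans with both tight: 4.875 servings and 0.4063 servings → $2.78.
hummus + avocado with both targets exact would need a negative amount; discard.
strawberries + black beans with both tight: 3.078 servings and 0.8556 servings → $4.11.
strawberries + avocado: the both-tight solution has a negative serving — not a feasible corner.
black beans + avocado with both tight: 1.236 servings and 1.557 servings → $3.54.
Cheapest feasible corner: $2.39.

$2.39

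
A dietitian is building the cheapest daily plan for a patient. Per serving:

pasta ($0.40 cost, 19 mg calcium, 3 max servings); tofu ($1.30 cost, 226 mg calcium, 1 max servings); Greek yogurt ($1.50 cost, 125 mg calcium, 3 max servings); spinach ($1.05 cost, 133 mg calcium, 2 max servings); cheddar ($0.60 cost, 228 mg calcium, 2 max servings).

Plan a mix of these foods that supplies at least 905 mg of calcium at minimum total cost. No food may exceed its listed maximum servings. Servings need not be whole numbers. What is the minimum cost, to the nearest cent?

$4.26

Cost per mg of calcium: cheddar $0.0026, tofu $0.0058, spinach $0.0079, Greek yogurt $0.0120, pasta $0.0211.
Take 2 servings of cheddar: +456.0 mg calcium for $1.20 (total $1.20, still need 449.0 mg).
Take 1 serving of tofu: +226.0 mg calcium for $1.30 (total $2.50, still need 223.0 mg).
Take 1.677 servings of spinach: +223.0 mg calcium for $1.76 (total $4.26, still need 0.0 mg).
Greedy by cheapest-per-mg is optimal for a single linear constraint, so the minimum cost is $4.26.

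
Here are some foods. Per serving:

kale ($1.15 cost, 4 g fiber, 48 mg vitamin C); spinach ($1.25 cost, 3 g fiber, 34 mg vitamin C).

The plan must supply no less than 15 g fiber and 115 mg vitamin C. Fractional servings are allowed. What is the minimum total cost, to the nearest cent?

$4.31

This is a tiny linear program; its minimum lies at a vertex of the feasible set. List the vertices and price them.
kale only: max(15/4, 115/48) = 3.75 servings → $4.31.
spinach only: max(15/3, 115/34) = 5 servings → $6.25.
kale + spinach with both targets exact would need a negative amount; discard.
So the least-cost plan costs $4.31.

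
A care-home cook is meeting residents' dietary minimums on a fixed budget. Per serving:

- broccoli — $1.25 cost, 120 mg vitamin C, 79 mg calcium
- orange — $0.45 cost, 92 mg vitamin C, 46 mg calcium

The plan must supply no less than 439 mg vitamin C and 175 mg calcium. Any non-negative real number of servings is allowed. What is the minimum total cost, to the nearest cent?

$2.15

The cheapest plan sits at a corner of the feasible region — with two constraints it uses at most two foods.
broccoli only: max(439/120, 175/79) = 3.658 servings → $4.57.
orange only: max(439/92, 175/46) = 4.772 servings → $2.15.
broccoli + orange with both targets exact would need a negative amount; discard.
Cheapest feasible corner: $2.15.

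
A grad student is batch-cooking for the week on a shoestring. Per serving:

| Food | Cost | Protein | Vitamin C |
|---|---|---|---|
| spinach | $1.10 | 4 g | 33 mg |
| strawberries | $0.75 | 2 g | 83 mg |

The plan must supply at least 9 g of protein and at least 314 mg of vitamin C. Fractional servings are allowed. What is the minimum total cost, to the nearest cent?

$3.20

spinach only: max(9/4, 314/33) = 9.515 servings → $10.47.
strawberries only: max(9/2, 314/83) = 4.5 servings → $3.38.
spinach + strawberries with both tight: 0.4474 servings and 3.605 servings → $3.20.
The minimum over all feasible corners is $3.20.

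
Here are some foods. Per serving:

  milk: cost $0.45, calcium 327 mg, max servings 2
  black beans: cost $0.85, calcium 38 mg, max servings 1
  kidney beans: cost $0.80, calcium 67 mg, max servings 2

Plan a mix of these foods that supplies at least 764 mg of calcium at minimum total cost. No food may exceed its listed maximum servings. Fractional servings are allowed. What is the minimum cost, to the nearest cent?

$2.21

Cost per mg of calcium: milk $0.0014, kidney beans $0.0119, black beans $0.0224.
Take 2 servings of milk: +654.0 mg calcium for $0.90 (total $0.90, still need 110.0 mg).
Take 1.642 servings of kidney beans: +110.0 mg calcium for $1.31 (total $2.21, still need 0.0 mg).
Filling from the cheapest source first is optimal under one linear minimum: $2.21.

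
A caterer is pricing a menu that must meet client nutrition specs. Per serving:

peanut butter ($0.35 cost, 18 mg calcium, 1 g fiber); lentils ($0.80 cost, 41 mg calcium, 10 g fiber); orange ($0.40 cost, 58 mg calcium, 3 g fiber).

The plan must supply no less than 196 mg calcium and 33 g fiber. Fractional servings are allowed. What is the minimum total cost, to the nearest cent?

The cheapest plan sits at a corner of the feasible region — with two constraints it uses at most two foods.
peanut butter only: max(196/18, 33/1) = 33 servings → $11.55.
lentils only: max(196/41, 33/10) = 4.78 servings → $3.82.
orange only: max(196/58, 33/3) = 11 servings → $4.40.
peanut butter + lentils with both tight: 4.367 servings and 2.863 servings → $3.82.
peanut butter + orange with both targets exact would need a negative amount; discard.
lentils + orange with both tight: 2.902 servings and 1.328 servings → $2.85.
The minimum over all feasible corners is $2.85.

$2.85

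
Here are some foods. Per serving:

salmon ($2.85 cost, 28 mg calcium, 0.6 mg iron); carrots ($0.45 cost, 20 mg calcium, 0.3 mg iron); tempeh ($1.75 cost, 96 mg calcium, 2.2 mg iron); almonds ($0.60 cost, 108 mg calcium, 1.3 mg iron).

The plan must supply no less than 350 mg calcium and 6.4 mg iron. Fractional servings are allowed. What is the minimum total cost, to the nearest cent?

$2.95

An LP optimum is at a vertex; with two nutrient constraints at most two foods are used. Check each candidate.
salmon only: max(350/28, 6.4/0.6) = 12.5 servings → $35.62.
carrots only: max(350/20, 6.4/0.3) = 21.33 servings → $9.60.
tempeh only: max(350/96, 6.4/2.2) = 3.646 servings → $6.38.
almonds only: max(350/108, 6.4/1.3) = 4.923 servings → $2.95.
salmon + carrots with both tight: 6.389 servings and 8.556 servings → $22.06.
salmon + tempeh with both targets exact would need a negative amount; discard.
salmon + almonds with both tight: 8.317 servings and 1.085 servings → $24.35.
carrots + tempeh with both tight: 10.24 servings and 1.513 servings → $7.25.
carrots + almonds: the both-tight solution has a negative serving — not a feasible corner.
tempeh + almonds with both tight: 2.094 servings and 1.379 servings → $4.49.
The minimum over all feasible corners is $2.95.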